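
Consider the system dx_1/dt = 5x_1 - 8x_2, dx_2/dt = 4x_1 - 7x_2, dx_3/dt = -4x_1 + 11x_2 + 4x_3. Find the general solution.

Coefficient matrix A = [[5, -8, 0], [4, -7, 0], [-4, 11, 4]].
det(A - λI) = 0 gives eigenvalues λ = -3, 4, 1.
For λ=-3: eigenvector (-1,-1,1).
For λ=4: eigenvector (0,0,1).
For λ=1: eigenvector (2,1,-1).
General solution: c_1e^(-3t)(-1,-1,1) + c_2e^(4t)(0,0,1) + c_3e^(t)(2,1,-1).

x_1(t) = -c_1e^(-3t) + 2c_3e^(t), x_2(t) = -c_1e^(-3t) + c_3e^(t), x_3(t) = c_1e^(-3t) + c_2e^(4t) - c_3e^(t)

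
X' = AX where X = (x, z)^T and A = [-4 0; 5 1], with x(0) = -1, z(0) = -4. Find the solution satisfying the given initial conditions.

Coefficient matrix A = [[-4, 0], [5, 1]].
Characteristic polynomial det(A - λI) = λ^2 + 3λ - 4 = 0.
Eigenvalues λ = -4, 1.
For λ=-4: (A-λI) row 2 is [5, 5], so an eigenvector is (-1, 1).
For λ=1: (A-λI) row 1 is [-5, 0], so an eigenvector is (0, -1).
General solution: c_1e^(-4t)(-1,1) + c_2e^(t)(0,-1).
Applying x(0)=-1, z(0)=-4 gives c_1=1, c_2=5.

x(t) = -e^(-4t), z(t) = -5e^(t) + e^(-4t)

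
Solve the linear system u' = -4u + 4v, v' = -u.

Coefficient matrix A = [[-4, 4], [-1, 0]].
Characteristic polynomial det(A - λI) = λ^2 + 4λ + 4 = 0.
Single eigenvalue λ = -2 with algebraic multiplicity 2.
Eigenvector v = (-2,-1); generalized eigenvector w with (A-λI)w=v is (3,1).
General solution: e^(-2t)[C_1·v + C_2·(t·v + w)].

u(t) = -2C_1e^(-2t) - 2C_2te^(-2t) + 3C_2e^(-2t), v(t) = -C_1e^(-2t) - C_2te^(-2t) + C_2e^(-2t)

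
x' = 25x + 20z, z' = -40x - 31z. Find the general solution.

x(t) = -K_1e^(-3t)sin(4t) + 2K_1e^(-3t)cos(4t) + 2K_2e^(-3t)sin(4t) + K_2e^(-3t)cos(4t), z(t) = K_1e^(-3t)sin(4t) - 3K_1e^(-3t)cos(4t) - 3K_2e^(-3t)sin(4t) - K_2e^(-3t)cos(4t)

Coefficient matrix A = [[25, 20], [-40, -31]].
Characteristic polynomial det(A - λI) = λ^2 + 6λ + 25 = 0.
Eigenvalues λ = -3 ± 4i (complex conjugate pair).
For λ=-3+4i: an eigenvector is (2,-3) - i(-1,1) = (2 + i, -3 - i).
A real fundamental pair from Re and Im of e^((-3+4i)t)v: X_1 = e^(-3t)(cos(4t)·(2,-3) + sin(4t)·(-1,1)), X_2 = e^(-3t)(sin(4t)·(2,-3) - cos(4t)·(-1,1)).
General solution: K_1X_1 + K_2X_2.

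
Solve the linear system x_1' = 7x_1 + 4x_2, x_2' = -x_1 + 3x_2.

x_1(t) = 2K_1e^(5t) + 2K_2te^(5t) + 3K_2e^(5t), x_2(t) = -K_1e^(5t) - K_2te^(5t) - K_2e^(5t)

Coefficient matrix A = [[7, 4], [-1, 3]].
Characteristic polynomial det(A - λI) = λ^2 - 10λ + 25 = 0.
Single eigenvalue λ = 5 with algebraic multiplicity 2.
Eigenvector v = (2,-1); generalized eigenvector w with (A-λI)w=v is (3,-1).
General solution: e^(5t)[K_1·v + K_2·(t·v + w)].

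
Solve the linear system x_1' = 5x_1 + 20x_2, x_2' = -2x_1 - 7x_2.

Coefficient matrix A = [[5, 20], [-2, -7]].
Characteristic polynomial det(A - λI) = λ^2 + 2λ + 5 = 0.
Eigenvalues λ = -1 ± 2i (complex conjugate pair).
For λ=-1+2i: an eigenvector is (-1,0) - i(-3,1) = (-1 + 3i, 0 - i).
A real fundamental pair from Re and Im of e^((-1+2i)t)v: X_1 = e^(-t)(cos(2t)·(-1,0) + sin(2t)·(-3,1)), X_2 = e^(-t)(sin(2t)·(-1,0) - cos(2t)·(-3,1)).
General solution: c_1X_1 + c_2X_2.

x_1(t) = -3c_1e^(-t)sin(2t) - c_1e^(-t)cos(2t) - c_2e^(-t)sin(2t) + 3c_2e^(-t)cos(2t), x_2(t) = c_1e^(-t)sin(2t) - c_2e^(-t)cos(2t)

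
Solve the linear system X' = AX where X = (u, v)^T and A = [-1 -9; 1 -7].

Coefficient matrix A = [[-1, -9], [1, -7]].
Characteristic polynomial det(A - λI) = λ^2 + 8λ + 16 = 0.
Single eigenvalue λ = -4 with algebraic multiplicity 2.
Eigenvector v = (3,1); generalized eigenvector w with (A-λI)w=v is (1,0).
General solution: e^(-4t)[c_1·v + c_2·(t·v + w)].

u(t) = 3c_1e^(-4t) + 3c_2te^(-4t) + c_2e^(-4t), v(t) = c_1e^(-4t) + c_2te^(-4t)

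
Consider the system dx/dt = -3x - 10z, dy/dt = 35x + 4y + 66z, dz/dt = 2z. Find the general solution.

x(t) = C_1e^(-3t) - 2C_3e^(2t), y(t) = -5C_1e^(-3t) + C_2e^(4t) + 2C_3e^(2t), z(t) = C_3e^(2t)

Coefficient matrix A = [[-3, 0, -10], [35, 4, 66], [0, 0, 2]].
det(A - λI) = 0 gives eigenvalues λ = -3, 4, 2.
For λ=-3: eigenvector (1,-5,0).
For λ=4: eigenvector (0,1,0).
For λ=2: eigenvector (-2,2,1).
General solution: C_1e^(-3t)(1,-5,0) + C_2e^(4t)(0,1,0) + C_3e^(2t)(-2,2,1).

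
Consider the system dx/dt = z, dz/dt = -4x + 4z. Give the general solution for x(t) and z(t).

Coefficient matrix A = [[0, 1], [-4, 4]].
Characteristic polynomial det(A - λI) = λ^2 - 4λ + 4 = 0.
Single eigenvalue λ = 2 with algebraic multiplicity 2.
Eigenvector v = (1,2); generalized eigenvector w with (A-λI)w=v is (-2,-3).
General solution: e^(2t)[c_1·v + c_2·(t·v + w)].

x(t) = c_1e^(2t) + c_2te^(2t) - 2c_2e^(2t), z(t) = 2c_1e^(2t) + 2c_2te^(2t) - 3c_2e^(2t)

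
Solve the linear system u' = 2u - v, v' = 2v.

u(t) = K_1e^(2t) + K_2te^(2t) + 2K_2e^(2t), v(t) = -K_2e^(2t)

Coefficient matrix A = [[2, -1], [0, 2]].
Characteristic polynomial det(A - λI) = λ^2 - 4λ + 4 = 0.
Single eigenvalue λ = 2 with algebraic multiplicity 2.
Eigenvector v = (1,0); generalized eigenvector w with (A-λI)w=v is (2,-1).
General solution: e^(2t)[K_1·v + K_2·(t·v + w)].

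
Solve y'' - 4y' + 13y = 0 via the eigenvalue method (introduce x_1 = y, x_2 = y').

Let x_1 = y, x_2 = y'. Then x_1' = x_2 and x_2' = -13x_1 + 4x_2.
A = [[0,1],[-13,4]]; det(A-λI) = λ^2 - 4λ + 13.
Eigenvalues λ = 2 ± 3i.

y(t) = c_1e^(2t)cos(3t) + c_2e^(2t)sin(3t)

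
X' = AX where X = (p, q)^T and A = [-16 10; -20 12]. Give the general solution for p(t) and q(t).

p(t) = 2C_1e^(-2t)sin(2t) - C_1e^(-2t)cos(2t) - C_2e^(-2t)sin(2t) - 2C_2e^(-2t)cos(2t), q(t) = 3C_1e^(-2t)sin(2t) - C_1e^(-2t)cos(2t) - C_2e^(-2t)sin(2t) - 3C_2e^(-2t)cos(2t)

Coefficient matrix A = [[-16, 10], [-20, 12]].
Characteristic polynomial det(A - λI) = λ^2 + 4λ + 8 = 0.
Eigenvalues λ = -2 ± 2i (complex conjugate pair).
For λ=-2+2i: an eigenvector is (-1,-1) - i(2,3) = (-1 - 2i, -1 - 3i).
A real fundamental pair from Re and Im of e^((-2+2i)t)v: X_1 = e^(-2t)(cos(2t)·(-1,-1) + sin(2t)·(2,3)), X_2 = e^(-2t)(sin(2t)·(-1,-1) - cos(2t)·(2,3)).
General solution: C_1X_1 + C_2X_2.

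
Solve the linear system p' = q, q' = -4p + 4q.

p(t) = K_1e^(2t) + K_2te^(2t) + K_2e^(2t), q(t) = 2K_1e^(2t) + 2K_2te^(2t) + 3K_2e^(2t)

Coefficient matrix A = [[0, 1], [-4, 4]].
Characteristic polynomial det(A - λI) = λ^2 - 4λ + 4 = 0.
Single eigenvalue λ = 2 with algebraic multiplicity 2.
Eigenvector v = (1,2); generalized eigenvector w with (A-λI)w=v is (1,3).
General solution: e^(2t)[K_1·v + K_2·(t·v + w)].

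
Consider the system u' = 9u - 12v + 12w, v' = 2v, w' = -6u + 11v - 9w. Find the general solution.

u(t) = -2K_1e^(3t) - K_3e^(-3t), v(t) = K_2e^(2t), w(t) = K_1e^(3t) + K_2e^(2t) + K_3e^(-3t)

Coefficient matrix A = [[9, -12, 12], [0, 2, 0], [-6, 11, -9]].
det(A - λI) = 0 gives eigenvalues λ = 3, 2, -3.
For λ=3: eigenvector (-2,0,1).
For λ=2: eigenvector (0,1,1).
For λ=-3: eigenvector (-1,0,1).
General solution: K_1e^(3t)(-2,0,1) + K_2e^(2t)(0,1,1) + K_3e^(-3t)(-1,0,1).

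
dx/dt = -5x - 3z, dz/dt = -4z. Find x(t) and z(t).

x(t) = -c_1e^(-5t) - 3c_2e^(-4t), z(t) = c_2e^(-4t)

Coefficient matrix A = [[-5, -3], [0, -4]].
Characteristic polynomial det(A - λI) = λ^2 + 9λ + 20 = 0.
Eigenvalues λ = -5, -4.
For λ=-5: (A-λI) row 1 is [0, -3], so an eigenvector is (-1, 0).
For λ=-4: (A-λI) row 1 is [-1, -3], so an eigenvector is (-3, 1).
General solution: c_1e^(-5t)(-1,0) + c_2e^(-4t)(-3,1).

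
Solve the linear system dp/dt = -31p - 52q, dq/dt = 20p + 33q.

Coefficient matrix A = [[-31, -52], [20, 33]].
Characteristic polynomial det(A - λI) = λ^2 - 2λ + 17 = 0.
Eigenvalues λ = 1 ± 4i (complex conjugate pair).
For λ=1+4i: an eigenvector is (-2,1) - i(3,-2) = (-2 - 3i, 1 + 2i).
A real fundamental pair from Re and Im of e^((1+4i)t)v: X_1 = e^(t)(cos(4t)·(-2,1) + sin(4t)·(3,-2)), X_2 = e^(t)(sin(4t)·(-2,1) - cos(4t)·(3,-2)).
General solution: c_1X_1 + c_2X_2.

p(t) = 3c_1e^(t)sin(4t) - 2c_1e^(t)cos(4t) - 2c_2e^(t)sin(4t) - 3c_2e^(t)cos(4t), q(t) = -2c_1e^(t)sin(4t) + c_1e^(t)cos(4t) + c_2e^(t)sin(4t) + 2c_2e^(t)cos(4t)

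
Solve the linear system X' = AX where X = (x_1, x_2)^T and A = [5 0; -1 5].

x_1(t) = c_2e^(5t), x_2(t) = -c_1e^(5t) - c_2te^(5t) - 3c_2e^(5t)

Coefficient matrix A = [[5, 0], [-1, 5]].
Characteristic polynomial det(A - λI) = λ^2 - 10λ + 25 = 0.
Single eigenvalue λ = 5 with algebraic multiplicity 2.
Eigenvector v = (0,-1); generalized eigenvector w with (A-λI)w=v is (1,-3).
General solution: e^(5t)[c_1·v + c_2·(t·v + w)].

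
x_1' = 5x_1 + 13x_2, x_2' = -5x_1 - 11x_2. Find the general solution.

Coefficient matrix A = [[5, 13], [-5, -11]].
Characteristic polynomial det(A - λI) = λ^2 + 6λ + 10 = 0.
Eigenvalues λ = -3 ± i (complex conjugate pair).
For λ=-3+i: an eigenvector is (-3,2) - i(2,-1) = (-3 - 2i, 2 + i).
A real fundamental pair from Re and Im of e^((-3+i)t)v: X_1 = e^(-3t)(cos(t)·(-3,2) + sin(t)·(2,-1)), X_2 = e^(-3t)(sin(t)·(-3,2) - cos(t)·(2,-1)).
General solution: K_1X_1 + K_2X_2.

x_1(t) = 2K_1e^(-3t)sin(t) - 3K_1e^(-3t)cos(t) - 3K_2e^(-3t)sin(t) - 2K_2e^(-3t)cos(t), x_2(t) = -K_1e^(-3t)sin(t) + 2K_1e^(-3t)cos(t) + 2K_2e^(-3t)sin(t) + K_2e^(-3t)cos(t)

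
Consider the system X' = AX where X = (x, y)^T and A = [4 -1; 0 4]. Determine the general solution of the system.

Coefficient matrix A = [[4, -1], [0, 4]].
Characteristic polynomial det(A - λI) = λ^2 - 8λ + 16 = 0.
Single eigenvalue λ = 4 with algebraic multiplicity 2.
Eigenvector v = (1,0); generalized eigenvector w with (A-λI)w=v is (1,-1).
General solution: e^(4t)[c_1·v + c_2·(t·v + w)].

x(t) = c_1e^(4t) + c_2te^(4t) + c_2e^(4t), y(t) = -c_2e^(4t)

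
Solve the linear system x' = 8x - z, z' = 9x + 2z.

x(t) = -c_1e^(5t) - c_2te^(5t) - c_2e^(5t), z(t) = -3c_1e^(5t) - 3c_2te^(5t) - 2c_2e^(5t)

Coefficient matrix A = [[8, -1], [9, 2]].
Characteristic polynomial det(A - λI) = λ^2 - 10λ + 25 = 0.
Single eigenvalue λ = 5 with algebraic multiplicity 2.
Eigenvector v = (-1,-3); generalized eigenvector w with (A-λI)w=v is (-1,-2).
General solution: e^(5t)[c_1·v + c_2·(t·v + w)].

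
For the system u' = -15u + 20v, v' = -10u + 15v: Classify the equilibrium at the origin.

saddle

A = [[-15,20],[-10,15]]; det(A-λI) = λ^2 - 25.
λ = 5, -5: opposite signs.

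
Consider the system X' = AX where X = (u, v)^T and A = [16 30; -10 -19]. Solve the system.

u(t) = -2K_1e^(t) - 3K_2e^(-4t), v(t) = K_1e^(t) + 2K_2e^(-4t)

Coefficient matrix A = [[16, 30], [-10, -19]].
Characteristic polynomial det(A - λI) = λ^2 + 3λ - 4 = 0.
Eigenvalues λ = 1, -4.
For λ=1: (A-λI) row 1 is [15, 30], so an eigenvector is (-2, 1).
For λ=-4: (A-λI) row 1 is [20, 30], so an eigenvector is (-3, 2).
General solution: K_1e^(t)(-2,1) + K_2e^(-4t)(-3,2).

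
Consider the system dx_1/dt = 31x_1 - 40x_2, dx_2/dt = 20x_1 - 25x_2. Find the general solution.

x_1(t) = c_1e^(3t)sin(4t) + 3c_1e^(3t)cos(4t) + 3c_2e^(3t)sin(4t) - c_2e^(3t)cos(4t), x_2(t) = c_1e^(3t)sin(4t) + 2c_1e^(3t)cos(4t) + 2c_2e^(3t)sin(4t) - c_2e^(3t)cos(4t)

Coefficient matrix A = [[31, -40], [20, -25]].
Characteristic polynomial det(A - λI) = λ^2 - 6λ + 25 = 0.
Eigenvalues λ = 3 ± 4i (complex conjugate pair).
For λ=3+4i: an eigenvector is (3,2) - i(1,1) = (3 - i, 2 - i).
A real fundamental pair from Re and Im of e^((3+4i)t)v: X_1 = e^(3t)(cos(4t)·(3,2) + sin(4t)·(1,1)), X_2 = e^(3t)(sin(4t)·(3,2) - cos(4t)·(1,1)).
General solution: c_1X_1 + c_2X_2.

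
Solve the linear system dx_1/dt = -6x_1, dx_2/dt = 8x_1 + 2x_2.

x_1(t) = -c_2e^(-6t), x_2(t) = -c_1e^(2t) + c_2e^(-6t)

Coefficient matrix A = [[-6, 0], [8, 2]].
Characteristic polynomial det(A - λI) = λ^2 + 4λ - 12 = 0.
Eigenvalues λ = 2, -6.
For λ=2: (A-λI) row 1 is [-8, 0], so an eigenvector is (0, -1).
For λ=-6: (A-λI) row 2 is [8, 8], so an eigenvector is (-1, 1).
General solution: c_1e^(2t)(0,-1) + c_2e^(-6t)(-1,1).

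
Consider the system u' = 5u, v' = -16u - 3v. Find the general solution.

u(t) = -K_1e^(5t), v(t) = 2K_1e^(5t) + K_2e^(-3t)

Coefficient matrix A = [[5, 0], [-16, -3]].
Characteristic polynomial det(A - λI) = λ^2 - 2λ - 15 = 0.
Eigenvalues λ = 5, -3.
For λ=5: (A-λI) row 2 is [-16, -8], so an eigenvector is (-1, 2).
For λ=-3: (A-λI) row 1 is [8, 0], so an eigenvector is (0, 1).
General solution: K_1e^(5t)(-1,2) + K_2e^(-3t)(0,1).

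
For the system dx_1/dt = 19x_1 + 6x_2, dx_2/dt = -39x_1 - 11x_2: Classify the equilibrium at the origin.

A = [[19,6],[-39,-11]]; det(A-λI) = λ^2 - 8λ + 25.
λ = 4 ± 3i: positive real part.

unstable spiral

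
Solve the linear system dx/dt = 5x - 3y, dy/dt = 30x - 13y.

Coefficient matrix A = [[5, -3], [30, -13]].
Characteristic polynomial det(A - λI) = λ^2 + 8λ + 25 = 0.
Eigenvalues λ = -4 ± 3i (complex conjugate pair).
For λ=-4+3i: an eigenvector is (1,3) - i(0,1) = (1, 3 - i).
A real fundamental pair from Re and Im of e^((-4+3i)t)v: X_1 = e^(-4t)(cos(3t)·(1,3) + sin(3t)·(0,1)), X_2 = e^(-4t)(sin(3t)·(1,3) - cos(3t)·(0,1)).
General solution: c_1X_1 + c_2X_2.

x(t) = c_1e^(-4t)cos(3t) + c_2e^(-4t)sin(3t), y(t) = c_1e^(-4t)sin(3t) + 3c_1e^(-4t)cos(3t) + 3c_2e^(-4t)sin(3t) - c_2e^(-4t)cos(3t)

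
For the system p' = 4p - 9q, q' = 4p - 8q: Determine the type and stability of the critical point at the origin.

stable improper node

A = [[4,-9],[4,-8]]; det(A-λI) = λ^2 + 4λ + 4.
repeated λ = -2 with a single eigenvector.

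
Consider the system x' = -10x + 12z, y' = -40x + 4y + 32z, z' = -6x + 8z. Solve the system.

Coefficient matrix A = [[-10, 0, 12], [-40, 4, 32], [-6, 0, 8]].
det(A - λI) = 0 gives eigenvalues λ = 4, 2, -4.
For λ=4: eigenvector (0,1,0).
For λ=2: eigenvector (-1,-4,-1).
For λ=-4: eigenvector (2,6,1).
General solution: K_1e^(4t)(0,1,0) + K_2e^(2t)(-1,-4,-1) + K_3e^(-4t)(2,6,1).

x(t) = -K_2e^(2t) + 2K_3e^(-4t), y(t) = K_1e^(4t) - 4K_2e^(2t) + 6K_3e^(-4t), z(t) = -K_2e^(2t) + K_3e^(-4t)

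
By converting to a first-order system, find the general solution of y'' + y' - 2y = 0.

Let x_1 = y, x_2 = y'. Then x_1' = x_2 and x_2' = 2x_1 - x_2.
A = [[0,1],[2,-1]]; det(A-λI) = λ^2 + λ - 2.
Eigenvalues λ = 1, -2 with eigenvectors (1,1), (1,-2).

y(t) = K_1e^(t) + K_2e^(-2t)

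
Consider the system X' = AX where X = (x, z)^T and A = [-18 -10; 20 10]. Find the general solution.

x(t) = 2C_1e^(-4t)sin(2t) - C_1e^(-4t)cos(2t) - C_2e^(-4t)sin(2t) - 2C_2e^(-4t)cos(2t), z(t) = -3C_1e^(-4t)sin(2t) + C_1e^(-4t)cos(2t) + C_2e^(-4t)sin(2t) + 3C_2e^(-4t)cos(2t)

Coefficient matrix A = [[-18, -10], [20, 10]].
Characteristic polynomial det(A - λI) = λ^2 + 8λ + 20 = 0.
Eigenvalues λ = -4 ± 2i (complex conjugate pair).
For λ=-4+2i: an eigenvector is (-1,1) - i(2,-3) = (-1 - 2i, 1 + 3i).
A real fundamental pair from Re and Im of e^((-4+2i)t)v: X_1 = e^(-4t)(cos(2t)·(-1,1) + sin(2t)·(2,-3)), X_2 = e^(-4t)(sin(2t)·(-1,1) - cos(2t)·(2,-3)).
General solution: C_1X_1 + C_2X_2.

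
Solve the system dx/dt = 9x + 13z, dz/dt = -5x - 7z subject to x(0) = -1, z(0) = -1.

x(t) = -21e^(t)sin(t) - e^(t)cos(t), z(t) = 13e^(t)sin(t) - e^(t)cos(t)

Coefficient matrix A = [[9, 13], [-5, -7]].
Characteristic polynomial det(A - λI) = λ^2 - 2λ + 2 = 0.
Eigenvalues λ = 1 ± i (complex conjugate pair).
For λ=1+i: an eigenvector is (3,-2) - i(-2,1) = (3 + 2i, -2 - i).
A real fundamental pair from Re and Im of e^((1+i)t)v: X_1 = e^(t)(cos(t)·(3,-2) + sin(t)·(-2,1)), X_2 = e^(t)(sin(t)·(3,-2) - cos(t)·(-2,1)).
General solution: K_1X_1 + K_2X_2.
Applying x(0)=-1, z(0)=-1 gives K_1=3, K_2=-5.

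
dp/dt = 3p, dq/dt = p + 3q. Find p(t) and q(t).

p(t) = K_2e^(3t), q(t) = K_1e^(3t) + K_2te^(3t) + 3K_2e^(3t)

Coefficient matrix A = [[3, 0], [1, 3]].
Characteristic polynomial det(A - λI) = λ^2 - 6λ + 9 = 0.
Single eigenvalue λ = 3 with algebraic multiplicity 2.
Eigenvector v = (0,1); generalized eigenvector w with (A-λI)w=v is (1,3).
General solution: e^(3t)[K_1·v + K_2·(t·v + w)].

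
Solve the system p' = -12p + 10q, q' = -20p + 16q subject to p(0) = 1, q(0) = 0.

p(t) = -7e^(2t)sin(2t) + e^(2t)cos(2t), q(t) = -10e^(2t)sin(2t)

Coefficient matrix A = [[-12, 10], [-20, 16]].
Characteristic polynomial det(A - λI) = λ^2 - 4λ + 8 = 0.
Eigenvalues λ = 2 ± 2i (complex conjugate pair).
For λ=2+2i: an eigenvector is (2,3) - i(1,1) = (2 - i, 3 - i).
A real fundamental pair from Re and Im of e^((2+2i)t)v: X_1 = e^(2t)(cos(2t)·(2,3) + sin(2t)·(1,1)), X_2 = e^(2t)(sin(2t)·(2,3) - cos(2t)·(1,1)).
General solution: C_1X_1 + C_2X_2.
Applying p(0)=1, q(0)=0 gives C_1=-1, C_2=-3.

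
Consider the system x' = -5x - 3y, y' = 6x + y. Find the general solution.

x(t) = -C_1e^(-2t)cos(3t) - C_2e^(-2t)sin(3t), y(t) = -C_1e^(-2t)sin(3t) + C_1e^(-2t)cos(3t) + C_2e^(-2t)sin(3t) + C_2e^(-2t)cos(3t)

Coefficient matrix A = [[-5, -3], [6, 1]].
Characteristic polynomial det(A - λI) = λ^2 + 4λ + 13 = 0.
Eigenvalues λ = -2 ± 3i (complex conjugate pair).
For λ=-2+3i: an eigenvector is (-1,1) - i(0,-1) = (-1, 1 + i).
A real fundamental pair from Re and Im of e^((-2+3i)t)v: X_1 = e^(-2t)(cos(3t)·(-1,1) + sin(3t)·(0,-1)), X_2 = e^(-2t)(sin(3t)·(-1,1) - cos(3t)·(0,-1)).
General solution: C_1X_1 + C_2X_2.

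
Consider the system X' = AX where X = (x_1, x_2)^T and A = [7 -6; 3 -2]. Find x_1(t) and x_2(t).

Coefficient matrix A = [[7, -6], [3, -2]].
Characteristic polynomial det(A - λI) = λ^2 - 5λ + 4 = 0.
Eigenvalues λ = 1, 4.
For λ=1: (A-λI) row 1 is [6, -6], so an eigenvector is (1, 1).
For λ=4: (A-λI) row 1 is [3, -6], so an eigenvector is (-2, -1).
General solution: C_1e^(t)(1,1) + C_2e^(4t)(-2,-1).

x_1(t) = C_1e^(t) - 2C_2e^(4t), x_2(t) = C_1e^(t) - C_2e^(4t)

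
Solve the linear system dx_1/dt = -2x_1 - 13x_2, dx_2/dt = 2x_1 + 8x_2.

Coefficient matrix A = [[-2, -13], [2, 8]].
Characteristic polynomial det(A - λI) = λ^2 - 6λ + 10 = 0.
Eigenvalues λ = 3 ± i (complex conjugate pair).
For λ=3+i: an eigenvector is (-2,1) - i(-3,1) = (-2 + 3i, 1 - i).
A real fundamental pair from Re and Im of e^((3+i)t)v: X_1 = e^(3t)(cos(t)·(-2,1) + sin(t)·(-3,1)), X_2 = e^(3t)(sin(t)·(-2,1) - cos(t)·(-3,1)).
General solution: c_1X_1 + c_2X_2.

x_1(t) = -3c_1e^(3t)sin(t) - 2c_1e^(3t)cos(t) - 2c_2e^(3t)sin(t) + 3c_2e^(3t)cos(t), x_2(t) = c_1e^(3t)sin(t) + c_1e^(3t)cos(t) + c_2e^(3t)sin(t) - c_2e^(3t)cos(t)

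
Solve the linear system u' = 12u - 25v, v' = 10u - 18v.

u(t) = c_1e^(-3t)sin(5t) + 2c_1e^(-3t)cos(5t) + 2c_2e^(-3t)sin(5t) - c_2e^(-3t)cos(5t), v(t) = c_1e^(-3t)sin(5t) + c_1e^(-3t)cos(5t) + c_2e^(-3t)sin(5t) - c_2e^(-3t)cos(5t)

Coefficient matrix A = [[12, -25], [10, -18]].
Characteristic polynomial det(A - λI) = λ^2 + 6λ + 34 = 0.
Eigenvalues λ = -3 ± 5i (complex conjugate pair).
For λ=-3+5i: an eigenvector is (2,1) - i(1,1) = (2 - i, 1 - i).
A real fundamental pair from Re and Im of e^((-3+5i)t)v: X_1 = e^(-3t)(cos(5t)·(2,1) + sin(5t)·(1,1)), X_2 = e^(-3t)(sin(5t)·(2,1) - cos(5t)·(1,1)).
General solution: c_1X_1 + c_2X_2.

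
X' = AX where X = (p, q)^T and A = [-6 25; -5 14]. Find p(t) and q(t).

p(t) = -C_1e^(4t)sin(5t) - 2C_1e^(4t)cos(5t) - 2C_2e^(4t)sin(5t) + C_2e^(4t)cos(5t), q(t) = -C_1e^(4t)cos(5t) - C_2e^(4t)sin(5t)

Coefficient matrix A = [[-6, 25], [-5, 14]].
Characteristic polynomial det(A - λI) = λ^2 - 8λ + 41 = 0.
Eigenvalues λ = 4 ± 5i (complex conjugate pair).
For λ=4+5i: an eigenvector is (-2,-1) - i(-1,0) = (-2 + i, -1).
A real fundamental pair from Re and Im of e^((4+5i)t)v: X_1 = e^(4t)(cos(5t)·(-2,-1) + sin(5t)·(-1,0)), X_2 = e^(4t)(sin(5t)·(-2,-1) - cos(5t)·(-1,0)).
General solution: C_1X_1 + C_2X_2.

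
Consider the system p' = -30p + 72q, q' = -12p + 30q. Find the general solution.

p(t) = 2c_1e^(6t) - 3c_2e^(-6t), q(t) = c_1e^(6t) - c_2e^(-6t)

Coefficient matrix A = [[-30, 72], [-12, 30]].
Characteristic polynomial det(A - λI) = λ^2 - 36 = 0.
Eigenvalues λ = 6, -6.
For λ=6: (A-λI) row 1 is [-36, 72], so an eigenvector is (2, 1).
For λ=-6: (A-λI) row 1 is [-24, 72], so an eigenvector is (-3, -1).
General solution: c_1e^(6t)(2,1) + c_2e^(-6t)(-3,-1).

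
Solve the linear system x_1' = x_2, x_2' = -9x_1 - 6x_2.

x_1(t) = -c_1e^(-3t) - c_2te^(-3t), x_2(t) = 3c_1e^(-3t) + 3c_2te^(-3t) - c_2e^(-3t)

Coefficient matrix A = [[0, 1], [-9, -6]].
Characteristic polynomial det(A - λI) = λ^2 + 6λ + 9 = 0.
Single eigenvalue λ = -3 with algebraic multiplicity 2.
Eigenvector v = (-1,3); generalized eigenvector w with (A-λI)w=v is (0,-1).
General solution: e^(-3t)[c_1·v + c_2·(t·v + w)].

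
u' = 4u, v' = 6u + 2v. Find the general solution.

u(t) = -c_1e^(4t), v(t) = -3c_1e^(4t) + c_2e^(2t)

Coefficient matrix A = [[4, 0], [6, 2]].
Characteristic polynomial det(A - λI) = λ^2 - 6λ + 8 = 0.
Eigenvalues λ = 4, 2.
For λ=4: (A-λI) row 2 is [6, -2], so an eigenvector is (-1, -3).
For λ=2: (A-λI) row 1 is [2, 0], so an eigenvector is (0, 1).
General solution: c_1e^(4t)(-1,-3) + c_2e^(2t)(0,1).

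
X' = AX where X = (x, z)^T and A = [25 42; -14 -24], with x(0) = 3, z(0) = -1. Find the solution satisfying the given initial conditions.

x(t) = 6e^(4t) - 3e^(-3t), z(t) = -3e^(4t) + 2e^(-3t)

Coefficient matrix A = [[25, 42], [-14, -24]].
Characteristic polynomial det(A - λI) = λ^2 - λ - 12 = 0.
Eigenvalues λ = -3, 4.
For λ=-3: (A-λI) row 1 is [28, 42], so an eigenvector is (-3, 2).
For λ=4: (A-λI) row 1 is [21, 42], so an eigenvector is (2, -1).
General solution: K_1e^(-3t)(-3,2) + K_2e^(4t)(2,-1).
Applying x(0)=3, z(0)=-1 gives K_1=1, K_2=3.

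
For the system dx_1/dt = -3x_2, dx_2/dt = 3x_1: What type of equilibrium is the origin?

A = [[0,-3],[3,0]]; det(A-λI) = λ^2 + 9.
λ = 0 ± 3i: zero real part.

center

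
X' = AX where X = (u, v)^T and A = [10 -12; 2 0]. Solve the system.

Coefficient matrix A = [[10, -12], [2, 0]].
Characteristic polynomial det(A - λI) = λ^2 - 10λ + 24 = 0.
Eigenvalues λ = 6, 4.
For λ=6: (A-λI) row 1 is [4, -12], so an eigenvector is (3, 1).
For λ=4: (A-λI) row 1 is [6, -12], so an eigenvector is (2, 1).
General solution: K_1e^(6t)(3,1) + K_2e^(4t)(2,1).

u(t) = 3K_1e^(6t) + 2K_2e^(4t), v(t) = K_1e^(6t) + K_2e^(4t)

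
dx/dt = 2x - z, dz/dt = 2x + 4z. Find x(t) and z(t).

x(t) = -c_1e^(3t)cos(t) - c_2e^(3t)sin(t), z(t) = -c_1e^(3t)sin(t) + c_1e^(3t)cos(t) + c_2e^(3t)sin(t) + c_2e^(3t)cos(t)

Coefficient matrix A = [[2, -1], [2, 4]].
Characteristic polynomial det(A - λI) = λ^2 - 6λ + 10 = 0.
Eigenvalues λ = 3 ± i (complex conjugate pair).
For λ=3+i: an eigenvector is (-1,1) - i(0,-1) = (-1, 1 + i).
A real fundamental pair from Re and Im of e^((3+i)t)v: X_1 = e^(3t)(cos(t)·(-1,1) + sin(t)·(0,-1)), X_2 = e^(3t)(sin(t)·(-1,1) - cos(t)·(0,-1)).
General solution: c_1X_1 + c_2X_2.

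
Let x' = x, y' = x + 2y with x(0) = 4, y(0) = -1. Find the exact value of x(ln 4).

16

A = [[1,0],[1,2]]; eigenvalues λ = 2, 1.
Eigenvectors: (0,1) for λ=2, (-1,1) for λ=1.
From the initial condition, c_1 = 3, c_2 = -4.
x(ln 4) = (3)(4^2)(0) + (-4)(4^1)(-1) = 16.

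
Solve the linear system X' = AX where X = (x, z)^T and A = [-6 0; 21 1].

Coefficient matrix A = [[-6, 0], [21, 1]].
Characteristic polynomial det(A - λI) = λ^2 + 5λ - 6 = 0.
Eigenvalues λ = 1, -6.
For λ=1: (A-λI) row 1 is [-7, 0], so an eigenvector is (0, -1).
For λ=-6: (A-λI) row 2 is [21, 7], so an eigenvector is (-1, 3).
General solution: c_1e^(t)(0,-1) + c_2e^(-6t)(-1,3).

x(t) = -c_2e^(-6t), z(t) = -c_1e^(t) + 3c_2e^(-6t)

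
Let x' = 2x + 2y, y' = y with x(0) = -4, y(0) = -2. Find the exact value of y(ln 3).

-6

A = [[2,2],[0,1]]; eigenvalues λ = 1, 2.
Eigenvectors: (-2,1) for λ=1, (1,0) for λ=2.
From the initial condition, c_1 = -2, c_2 = -8.
y(ln 3) = (-2)(3^1)(1) + (-8)(3^2)(0) = -6.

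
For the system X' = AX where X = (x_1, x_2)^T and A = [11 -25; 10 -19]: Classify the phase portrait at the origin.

stable spiral

A = [[11,-25],[10,-19]]; det(A-λI) = λ^2 + 8λ + 41.
λ = -4 ± 5i: negative real part.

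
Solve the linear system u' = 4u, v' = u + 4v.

u(t) = -c_2e^(4t), v(t) = -c_1e^(4t) - c_2te^(4t) + 2c_2e^(4t)

Coefficient matrix A = [[4, 0], [1, 4]].
Characteristic polynomial det(A - λI) = λ^2 - 8λ + 16 = 0.
Single eigenvalue λ = 4 with algebraic multiplicity 2.
Eigenvector v = (0,-1); generalized eigenvector w with (A-λI)w=v is (-1,2).
General solution: e^(4t)[c_1·v + c_2·(t·v + w)].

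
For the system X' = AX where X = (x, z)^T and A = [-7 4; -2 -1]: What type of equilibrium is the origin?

A = [[-7,4],[-2,-1]]; det(A-λI) = λ^2 + 8λ + 15.
λ = -3, -5: both negative.

stable node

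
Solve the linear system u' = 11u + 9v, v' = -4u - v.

u(t) = 3c_1e^(5t) + 3c_2te^(5t) + 2c_2e^(5t), v(t) = -2c_1e^(5t) - 2c_2te^(5t) - c_2e^(5t)

Coefficient matrix A = [[11, 9], [-4, -1]].
Characteristic polynomial det(A - λI) = λ^2 - 10λ + 25 = 0.
Single eigenvalue λ = 5 with algebraic multiplicity 2.
Eigenvector v = (3,-2); generalized eigenvector w with (A-λI)w=v is (2,-1).
General solution: e^(5t)[c_1·v + c_2·(t·v + w)].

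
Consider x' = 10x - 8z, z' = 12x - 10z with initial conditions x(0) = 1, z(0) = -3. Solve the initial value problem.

x(t) = 9e^(2t) - 8e^(-2t), z(t) = 9e^(2t) - 12e^(-2t)

Coefficient matrix A = [[10, -8], [12, -10]].
Characteristic polynomial det(A - λI) = λ^2 - 4 = 0.
Eigenvalues λ = 2, -2.
For λ=2: (A-λI) row 1 is [8, -8], so an eigenvector is (-1, -1).
For λ=-2: (A-λI) row 1 is [12, -8], so an eigenvector is (-2, -3).
General solution: C_1e^(2t)(-1,-1) + C_2e^(-2t)(-2,-3).
Applying x(0)=1, z(0)=-3 gives C_1=-9, C_2=4.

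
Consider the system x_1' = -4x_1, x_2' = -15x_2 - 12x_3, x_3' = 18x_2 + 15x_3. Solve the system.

Coefficient matrix A = [[-4, 0, 0], [0, -15, -12], [0, 18, 15]].
det(A - λI) = 0 gives eigenvalues λ = -4, 3, -3.
For λ=-4: eigenvector (1,0,0).
For λ=3: eigenvector (0,-2,3).
For λ=-3: eigenvector (0,-1,1).
General solution: C_1e^(-4t)(1,0,0) + C_2e^(3t)(0,-2,3) + C_3e^(-3t)(0,-1,1).

x_1(t) = C_1e^(-4t), x_2(t) = -2C_2e^(3t) - C_3e^(-3t), x_3(t) = 3C_2e^(3t) + C_3e^(-3t)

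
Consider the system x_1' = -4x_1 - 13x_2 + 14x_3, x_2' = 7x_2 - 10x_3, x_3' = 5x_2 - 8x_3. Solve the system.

x_1(t) = K_1e^(-4t) + K_2e^(-3t) - 2K_3e^(2t), x_2(t) = K_2e^(-3t) + 2K_3e^(2t), x_3(t) = K_2e^(-3t) + K_3e^(2t)

Coefficient matrix A = [[-4, -13, 14], [0, 7, -10], [0, 5, -8]].
det(A - λI) = 0 gives eigenvalues λ = -4, -3, 2.
For λ=-4: eigenvector (1,0,0).
For λ=-3: eigenvector (1,1,1).
For λ=2: eigenvector (-2,2,1).
General solution: K_1e^(-4t)(1,0,0) + K_2e^(-3t)(1,1,1) + K_3e^(2t)(-2,2,1).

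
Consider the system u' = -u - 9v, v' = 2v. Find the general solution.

Coefficient matrix A = [[-1, -9], [0, 2]].
Characteristic polynomial det(A - λI) = λ^2 - λ - 2 = 0.
Eigenvalues λ = -1, 2.
For λ=-1: (A-λI) row 1 is [0, -9], so an eigenvector is (-1, 0).
For λ=2: (A-λI) row 1 is [-3, -9], so an eigenvector is (3, -1).
General solution: K_1e^(-t)(-1,0) + K_2e^(2t)(3,-1).

u(t) = -K_1e^(-t) + 3K_2e^(2t), v(t) = -K_2e^(2t)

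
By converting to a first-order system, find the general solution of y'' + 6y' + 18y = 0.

y(t) = c_1e^(-3t)cos(3t) + c_2e^(-3t)sin(3t)

Let x_1 = y, x_2 = y'. Then x_1' = x_2 and x_2' = -18x_1 - 6x_2.
A = [[0,1],[-18,-6]]; det(A-λI) = λ^2 + 6λ + 18.
Eigenvalues λ = -3 ± 3i.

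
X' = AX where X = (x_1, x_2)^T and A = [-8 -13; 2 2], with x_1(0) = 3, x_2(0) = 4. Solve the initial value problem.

x_1(t) = -67e^(-3t)sin(t) + 3e^(-3t)cos(t), x_2(t) = 26e^(-3t)sin(t) + 4e^(-3t)cos(t)

Coefficient matrix A = [[-8, -13], [2, 2]].
Characteristic polynomial det(A - λI) = λ^2 + 6λ + 10 = 0.
Eigenvalues λ = -3 ± i (complex conjugate pair).
For λ=-3+i: an eigenvector is (-3,1) - i(2,-1) = (-3 - 2i, 1 + i).
A real fundamental pair from Re and Im of e^((-3+i)t)v: X_1 = e^(-3t)(cos(t)·(-3,1) + sin(t)·(2,-1)), X_2 = e^(-3t)(sin(t)·(-3,1) - cos(t)·(2,-1)).
General solution: C_1X_1 + C_2X_2.
Applying x_1(0)=3, x_2(0)=4 gives C_1=-11, C_2=15.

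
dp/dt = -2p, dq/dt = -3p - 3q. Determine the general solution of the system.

Coefficient matrix A = [[-2, 0], [-3, -3]].
Characteristic polynomial det(A - λI) = λ^2 + 5λ + 6 = 0.
Eigenvalues λ = -2, -3.
For λ=-2: (A-λI) row 2 is [-3, -1], so an eigenvector is (-1, 3).
For λ=-3: (A-λI) row 1 is [1, 0], so an eigenvector is (0, 1).
General solution: c_1e^(-2t)(-1,3) + c_2e^(-3t)(0,1).

p(t) = -c_1e^(-2t), q(t) = 3c_1e^(-2t) + c_2e^(-3t)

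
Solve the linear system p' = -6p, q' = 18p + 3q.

Coefficient matrix A = [[-6, 0], [18, 3]].
Characteristic polynomial det(A - λI) = λ^2 + 3λ - 18 = 0.
Eigenvalues λ = -6, 3.
For λ=-6: (A-λI) row 2 is [18, 9], so an eigenvector is (-1, 2).
For λ=3: (A-λI) row 1 is [-9, 0], so an eigenvector is (0, -1).
General solution: c_1e^(-6t)(-1,2) + c_2e^(3t)(0,-1).

p(t) = -c_1e^(-6t), q(t) = 2c_1e^(-6t) - c_2e^(3t)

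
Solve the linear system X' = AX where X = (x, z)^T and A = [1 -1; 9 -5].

x(t) = c_1e^(-2t) + c_2te^(-2t), z(t) = 3c_1e^(-2t) + 3c_2te^(-2t) - c_2e^(-2t)

Coefficient matrix A = [[1, -1], [9, -5]].
Characteristic polynomial det(A - λI) = λ^2 + 4λ + 4 = 0.
Single eigenvalue λ = -2 with algebraic multiplicity 2.
Eigenvector v = (1,3); generalized eigenvector w with (A-λI)w=v is (0,-1).
General solution: e^(-2t)[c_1·v + c_2·(t·v + w)].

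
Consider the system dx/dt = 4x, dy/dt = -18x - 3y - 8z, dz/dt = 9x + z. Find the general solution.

x(t) = c_3e^(4t), y(t) = -2c_1e^(t) + c_2e^(-3t) - 6c_3e^(4t), z(t) = c_1e^(t) + 3c_3e^(4t)

Coefficient matrix A = [[4, 0, 0], [-18, -3, -8], [9, 0, 1]].
det(A - λI) = 0 gives eigenvalues λ = 1, -3, 4.
For λ=1: eigenvector (0,-2,1).
For λ=-3: eigenvector (0,1,0).
For λ=4: eigenvector (1,-6,3).
General solution: c_1e^(t)(0,-2,1) + c_2e^(-3t)(0,1,0) + c_3e^(4t)(1,-6,3).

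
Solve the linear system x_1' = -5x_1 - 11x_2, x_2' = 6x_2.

Coefficient matrix A = [[-5, -11], [0, 6]].
Characteristic polynomial det(A - λI) = λ^2 - λ - 30 = 0.
Eigenvalues λ = -5, 6.
For λ=-5: (A-λI) row 1 is [0, -11], so an eigenvector is (1, 0).
For λ=6: (A-λI) row 1 is [-11, -11], so an eigenvector is (1, -1).
General solution: K_1e^(-5t)(1,0) + K_2e^(6t)(1,-1).

x_1(t) = K_1e^(-5t) + K_2e^(6t), x_2(t) = -K_2e^(6t)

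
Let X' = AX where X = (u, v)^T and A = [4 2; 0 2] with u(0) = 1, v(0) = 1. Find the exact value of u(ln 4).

496

A = [[4,2],[0,2]]; eigenvalues λ = 2, 4.
Eigenvectors: (-1,1) for λ=2, (-1,0) for λ=4.
From the initial condition, c_1 = 1, c_2 = -2.
u(ln 4) = (1)(4^2)(-1) + (-2)(4^4)(-1) = 496.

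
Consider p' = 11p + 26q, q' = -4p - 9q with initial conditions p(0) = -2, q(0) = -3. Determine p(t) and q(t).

p(t) = -49e^(t)sin(2t) - 2e^(t)cos(2t), q(t) = 19e^(t)sin(2t) - 3e^(t)cos(2t)

Coefficient matrix A = [[11, 26], [-4, -9]].
Characteristic polynomial det(A - λI) = λ^2 - 2λ + 5 = 0.
Eigenvalues λ = 1 ± 2i (complex conjugate pair).
For λ=1+2i: an eigenvector is (3,-1) - i(2,-1) = (3 - 2i, -1 + i).
A real fundamental pair from Re and Im of e^((1+2i)t)v: X_1 = e^(t)(cos(2t)·(3,-1) + sin(2t)·(2,-1)), X_2 = e^(t)(sin(2t)·(3,-1) - cos(2t)·(2,-1)).
General solution: K_1X_1 + K_2X_2.
Applying p(0)=-2, q(0)=-3 gives K_1=-8, K_2=-11.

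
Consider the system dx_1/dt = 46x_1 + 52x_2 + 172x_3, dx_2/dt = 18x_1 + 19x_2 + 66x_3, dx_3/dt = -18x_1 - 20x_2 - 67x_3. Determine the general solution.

x_1(t) = 8C_1e^(t) + 4C_2e^(-t) + 5C_3e^(-2t), x_2(t) = 3C_1e^(t) + 3C_2e^(-t) + 2C_3e^(-2t), x_3(t) = -3C_1e^(t) - 2C_2e^(-t) - 2C_3e^(-2t)

Coefficient matrix A = [[46, 52, 172], [18, 19, 66], [-18, -20, -67]].
det(A - λI) = 0 gives eigenvalues λ = 1, -1, -2.
For λ=1: eigenvector (8,3,-3).
For λ=-1: eigenvector (4,3,-2).
For λ=-2: eigenvector (5,2,-2).
General solution: C_1e^(t)(8,3,-3) + C_2e^(-t)(4,3,-2) + C_3e^(-2t)(5,2,-2).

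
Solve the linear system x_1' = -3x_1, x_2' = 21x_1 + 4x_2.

x_1(t) = -C_1e^(-3t), x_2(t) = 3C_1e^(-3t) - C_2e^(4t)

Coefficient matrix A = [[-3, 0], [21, 4]].
Characteristic polynomial det(A - λI) = λ^2 - λ - 12 = 0.
Eigenvalues λ = -3, 4.
For λ=-3: (A-λI) row 2 is [21, 7], so an eigenvector is (-1, 3).
For λ=4: (A-λI) row 1 is [-7, 0], so an eigenvector is (0, -1).
General solution: C_1e^(-3t)(-1,3) + C_2e^(4t)(0,-1).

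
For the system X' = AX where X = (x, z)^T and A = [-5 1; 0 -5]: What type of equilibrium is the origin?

stable improper node

A = [[-5,1],[0,-5]]; det(A-λI) = λ^2 + 10λ + 25.
repeated λ = -5 with a single eigenvector.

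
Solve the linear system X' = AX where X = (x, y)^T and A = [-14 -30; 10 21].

Coefficient matrix A = [[-14, -30], [10, 21]].
Characteristic polynomial det(A - λI) = λ^2 - 7λ + 6 = 0.
Eigenvalues λ = 1, 6.
For λ=1: (A-λI) row 1 is [-15, -30], so an eigenvector is (-2, 1).
For λ=6: (A-λI) row 1 is [-20, -30], so an eigenvector is (-3, 2).
General solution: C_1e^(t)(-2,1) + C_2e^(6t)(-3,2).

x(t) = -2C_1e^(t) - 3C_2e^(6t), y(t) = C_1e^(t) + 2C_2e^(6t)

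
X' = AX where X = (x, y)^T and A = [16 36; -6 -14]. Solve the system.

Coefficient matrix A = [[16, 36], [-6, -14]].
Characteristic polynomial det(A - λI) = λ^2 - 2λ - 8 = 0.
Eigenvalues λ = -2, 4.
For λ=-2: (A-λI) row 1 is [18, 36], so an eigenvector is (2, -1).
For λ=4: (A-λI) row 1 is [12, 36], so an eigenvector is (3, -1).
General solution: C_1e^(-2t)(2,-1) + C_2e^(4t)(3,-1).

x(t) = 2C_1e^(-2t) + 3C_2e^(4t), y(t) = -C_1e^(-2t) - C_2e^(4t)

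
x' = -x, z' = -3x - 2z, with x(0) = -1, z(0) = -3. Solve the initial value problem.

Coefficient matrix A = [[-1, 0], [-3, -2]].
Characteristic polynomial det(A - λI) = λ^2 + 3λ + 2 = 0.
Eigenvalues λ = -1, -2.
For λ=-1: (A-λI) row 2 is [-3, -1], so an eigenvector is (1, -3).
For λ=-2: (A-λI) row 1 is [1, 0], so an eigenvector is (0, -1).
General solution: K_1e^(-t)(1,-3) + K_2e^(-2t)(0,-1).
Applying x(0)=-1, z(0)=-3 gives K_1=-1, K_2=6.

x(t) = -e^(-t), z(t) = 3e^(-t) - 6e^(-2t)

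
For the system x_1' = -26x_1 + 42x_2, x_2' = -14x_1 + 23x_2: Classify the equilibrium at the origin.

A = [[-26,42],[-14,23]]; det(A-λI) = λ^2 + 3λ - 10.
λ = -5, 2: opposite signs.

saddle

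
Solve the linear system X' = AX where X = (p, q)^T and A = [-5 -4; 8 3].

Coefficient matrix A = [[-5, -4], [8, 3]].
Characteristic polynomial det(A - λI) = λ^2 + 2λ + 17 = 0.
Eigenvalues λ = -1 ± 4i (complex conjugate pair).
For λ=-1+4i: an eigenvector is (0,1) - i(-1,1) = (0 + i, 1 - i).
A real fundamental pair from Re and Im of e^((-1+4i)t)v: X_1 = e^(-t)(cos(4t)·(0,1) + sin(4t)·(-1,1)), X_2 = e^(-t)(sin(4t)·(0,1) - cos(4t)·(-1,1)).
General solution: c_1X_1 + c_2X_2.

p(t) = -c_1e^(-t)sin(4t) + c_2e^(-t)cos(4t), q(t) = c_1e^(-t)sin(4t) + c_1e^(-t)cos(4t) + c_2e^(-t)sin(4t) - c_2e^(-t)cos(4t)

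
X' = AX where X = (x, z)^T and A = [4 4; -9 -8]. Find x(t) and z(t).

x(t) = 2C_1e^(-2t) + 2C_2te^(-2t) + C_2e^(-2t), z(t) = -3C_1e^(-2t) - 3C_2te^(-2t) - C_2e^(-2t)

Coefficient matrix A = [[4, 4], [-9, -8]].
Characteristic polynomial det(A - λI) = λ^2 + 4λ + 4 = 0.
Single eigenvalue λ = -2 with algebraic multiplicity 2.
Eigenvector v = (2,-3); generalized eigenvector w with (A-λI)w=v is (1,-1).
General solution: e^(-2t)[C_1·v + C_2·(t·v + w)].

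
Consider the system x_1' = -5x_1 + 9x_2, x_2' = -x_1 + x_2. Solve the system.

x_1(t) = 3K_1e^(-2t) + 3K_2te^(-2t) + 2K_2e^(-2t), x_2(t) = K_1e^(-2t) + K_2te^(-2t) + K_2e^(-2t)

Coefficient matrix A = [[-5, 9], [-1, 1]].
Characteristic polynomial det(A - λI) = λ^2 + 4λ + 4 = 0.
Single eigenvalue λ = -2 with algebraic multiplicity 2.
Eigenvector v = (3,1); generalized eigenvector w with (A-λI)w=v is (2,1).
General solution: e^(-2t)[K_1·v + K_2·(t·v + w)].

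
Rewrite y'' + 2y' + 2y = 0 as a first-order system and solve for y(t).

Let x_1 = y, x_2 = y'. Then x_1' = x_2 and x_2' = -2x_1 - 2x_2.
A = [[0,1],[-2,-2]]; det(A-λI) = λ^2 + 2λ + 2.
Eigenvalues λ = -1 ± i.

y(t) = K_1e^(-t)cos(t) + K_2e^(-t)sin(t)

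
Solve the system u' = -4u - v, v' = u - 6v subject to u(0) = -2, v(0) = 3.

u(t) = -5te^(-5t) - 2e^(-5t), v(t) = -5te^(-5t) + 3e^(-5t)

Coefficient matrix A = [[-4, -1], [1, -6]].
Characteristic polynomial det(A - λI) = λ^2 + 10λ + 25 = 0.
Single eigenvalue λ = -5 with algebraic multiplicity 2.
Eigenvector v = (-1,-1); generalized eigenvector w with (A-λI)w=v is (-3,-2).
General solution: e^(-5t)[K_1·v + K_2·(t·v + w)].
Applying u(0)=-2, v(0)=3 gives K_1=-13, K_2=5.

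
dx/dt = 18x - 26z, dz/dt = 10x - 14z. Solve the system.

Coefficient matrix A = [[18, -26], [10, -14]].
Characteristic polynomial det(A - λI) = λ^2 - 4λ + 8 = 0.
Eigenvalues λ = 2 ± 2i (complex conjugate pair).
For λ=2+2i: an eigenvector is (3,2) - i(-2,-1) = (3 + 2i, 2 + i).
A real fundamental pair from Re and Im of e^((2+2i)t)v: X_1 = e^(2t)(cos(2t)·(3,2) + sin(2t)·(-2,-1)), X_2 = e^(2t)(sin(2t)·(3,2) - cos(2t)·(-2,-1)).
General solution: c_1X_1 + c_2X_2.

x(t) = -2c_1e^(2t)sin(2t) + 3c_1e^(2t)cos(2t) + 3c_2e^(2t)sin(2t) + 2c_2e^(2t)cos(2t), z(t) = -c_1e^(2t)sin(2t) + 2c_1e^(2t)cos(2t) + 2c_2e^(2t)sin(2t) + c_2e^(2t)cos(2t)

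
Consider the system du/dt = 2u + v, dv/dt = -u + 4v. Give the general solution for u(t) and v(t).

u(t) = -C_1e^(3t) - C_2te^(3t) - C_2e^(3t), v(t) = -C_1e^(3t) - C_2te^(3t) - 2C_2e^(3t)

Coefficient matrix A = [[2, 1], [-1, 4]].
Characteristic polynomial det(A - λI) = λ^2 - 6λ + 9 = 0.
Single eigenvalue λ = 3 with algebraic multiplicity 2.
Eigenvector v = (-1,-1); generalized eigenvector w with (A-λI)w=v is (-1,-2).
General solution: e^(3t)[C_1·v + C_2·(t·v + w)].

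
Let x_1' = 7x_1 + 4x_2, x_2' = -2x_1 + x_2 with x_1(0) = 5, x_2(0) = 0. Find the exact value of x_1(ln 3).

A = [[7,4],[-2,1]]; eigenvalues λ = 5, 3.
Eigenvectors: (2,-1) for λ=5, (1,-1) for λ=3.
From the initial condition, c_1 = 5, c_2 = -5.
x_1(ln 3) = (5)(3^5)(2) + (-5)(3^3)(1) = 2295.

2295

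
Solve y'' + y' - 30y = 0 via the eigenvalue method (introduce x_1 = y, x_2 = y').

y(t) = C_1e^(5t) + C_2e^(-6t)

Let x_1 = y, x_2 = y'. Then x_1' = x_2 and x_2' = 30x_1 - x_2.
A = [[0,1],[30,-1]]; det(A-λI) = λ^2 + λ - 30.
Eigenvalues λ = 5, -6 with eigenvectors (1,5), (1,-6).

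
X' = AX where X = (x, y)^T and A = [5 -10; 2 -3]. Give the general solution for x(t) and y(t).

Coefficient matrix A = [[5, -10], [2, -3]].
Characteristic polynomial det(A - λI) = λ^2 - 2λ + 5 = 0.
Eigenvalues λ = 1 ± 2i (complex conjugate pair).
For λ=1+2i: an eigenvector is (1,0) - i(2,1) = (1 - 2i, 0 - i).
A real fundamental pair from Re and Im of e^((1+2i)t)v: X_1 = e^(t)(cos(2t)·(1,0) + sin(2t)·(2,1)), X_2 = e^(t)(sin(2t)·(1,0) - cos(2t)·(2,1)).
General solution: c_1X_1 + c_2X_2.

x(t) = 2c_1e^(t)sin(2t) + c_1e^(t)cos(2t) + c_2e^(t)sin(2t) - 2c_2e^(t)cos(2t), y(t) = c_1e^(t)sin(2t) - c_2e^(t)cos(2t)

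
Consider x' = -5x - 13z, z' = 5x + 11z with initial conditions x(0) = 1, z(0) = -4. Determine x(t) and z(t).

Coefficient matrix A = [[-5, -13], [5, 11]].
Characteristic polynomial det(A - λI) = λ^2 - 6λ + 10 = 0.
Eigenvalues λ = 3 ± i (complex conjugate pair).
For λ=3+i: an eigenvector is (-3,2) - i(-2,1) = (-3 + 2i, 2 - i).
A real fundamental pair from Re and Im of e^((3+i)t)v: X_1 = e^(3t)(cos(t)·(-3,2) + sin(t)·(-2,1)), X_2 = e^(3t)(sin(t)·(-3,2) - cos(t)·(-2,1)).
General solution: K_1X_1 + K_2X_2.
Applying x(0)=1, z(0)=-4 gives K_1=-7, K_2=-10.

x(t) = 44e^(3t)sin(t) + e^(3t)cos(t), z(t) = -27e^(3t)sin(t) - 4e^(3t)cos(t)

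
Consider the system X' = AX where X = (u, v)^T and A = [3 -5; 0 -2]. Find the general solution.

u(t) = -C_1e^(-2t) + C_2e^(3t), v(t) = -C_1e^(-2t)

Coefficient matrix A = [[3, -5], [0, -2]].
Characteristic polynomial det(A - λI) = λ^2 - λ - 6 = 0.
Eigenvalues λ = -2, 3.
For λ=-2: (A-λI) row 1 is [5, -5], so an eigenvector is (-1, -1).
For λ=3: (A-λI) row 1 is [0, -5], so an eigenvector is (1, 0).
General solution: C_1e^(-2t)(-1,-1) + C_2e^(3t)(1,0).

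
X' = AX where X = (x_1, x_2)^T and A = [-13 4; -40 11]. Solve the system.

Coefficient matrix A = [[-13, 4], [-40, 11]].
Characteristic polynomial det(A - λI) = λ^2 + 2λ + 17 = 0.
Eigenvalues λ = -1 ± 4i (complex conjugate pair).
For λ=-1+4i: an eigenvector is (0,-1) - i(-1,-3) = (0 + i, -1 + 3i).
A real fundamental pair from Re and Im of e^((-1+4i)t)v: X_1 = e^(-t)(cos(4t)·(0,-1) + sin(4t)·(-1,-3)), X_2 = e^(-t)(sin(4t)·(0,-1) - cos(4t)·(-1,-3)).
General solution: K_1X_1 + K_2X_2.

x_1(t) = -K_1e^(-t)sin(4t) + K_2e^(-t)cos(4t), x_2(t) = -3K_1e^(-t)sin(4t) - K_1e^(-t)cos(4t) - K_2e^(-t)sin(4t) + 3K_2e^(-t)cos(4t)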